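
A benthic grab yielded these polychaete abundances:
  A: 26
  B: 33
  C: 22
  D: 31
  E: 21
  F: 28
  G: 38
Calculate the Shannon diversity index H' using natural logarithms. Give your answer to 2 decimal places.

1.93

Total N = 26+33+22+31+21+28+38 = 199, so the proportions are 0.1307, 0.1658, 0.1106, 0.1558, 0.1055, 0.1407, 0.191 (working shown to 4 dp, full precision carried).
Each pᵢ ln pᵢ term: 0.1307×(-2.0352)=-0.2659, 0.1658×(-1.7968)=-0.2980, 0.1106×(-2.2023)=-0.2435, 0.1558×(-1.8593)=-0.2896, 0.1055×(-2.2488)=-0.2373, 0.1407×(-1.9611)=-0.2759, 0.191×(-1.6557)=-0.3162.
Sum = -1.9264, so H' = 1.93.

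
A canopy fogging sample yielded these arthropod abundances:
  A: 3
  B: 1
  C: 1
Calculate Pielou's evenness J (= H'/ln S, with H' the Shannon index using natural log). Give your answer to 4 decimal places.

0.8650

Total N = 3+1+1 = 5, so the proportions are 0.6, 0.2, 0.2 (working shown to 6 dp, full precision carried).
H' = −Σ pᵢ ln pᵢ = −((-0.306495) + (-0.321888) + (-0.321888)) = 0.950271.
With S = 3 species, ln S = 1.098612, so J = 0.950271/1.098612 = 0.864974, i.e. 0.8650 to 4 decimal places.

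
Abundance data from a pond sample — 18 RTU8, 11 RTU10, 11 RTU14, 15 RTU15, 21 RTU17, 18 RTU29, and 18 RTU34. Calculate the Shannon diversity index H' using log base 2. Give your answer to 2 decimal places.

2.77

Total N = 18+11+11+15+21+18+18 = 112, so the proportions are 0.1607, 0.0982, 0.0982, 0.1339, 0.1875, 0.1607, 0.1607 (working shown to 4 dp, full precision carried).
Each pᵢ log₂ pᵢ term: 0.1607×(-2.6374)=-0.4239, 0.0982×(-3.3479)=-0.3288, 0.0982×(-3.3479)=-0.3288, 0.1339×(-2.9005)=-0.3885, 0.1875×(-2.4150)=-0.4528, 0.1607×(-2.6374)=-0.4239, 0.1607×(-2.6374)=-0.4239.
Sum = -2.7705, so H' = 2.77.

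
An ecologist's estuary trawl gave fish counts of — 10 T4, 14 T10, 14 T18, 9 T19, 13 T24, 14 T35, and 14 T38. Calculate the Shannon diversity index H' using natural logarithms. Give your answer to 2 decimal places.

Total N = 10+14+14+9+13+14+14 = 88, so the proportions are 0.1136, 0.1591, 0.1591, 0.1023, 0.1477, 0.1591, 0.1591 (working shown to 4 dp, full precision carried).
Each pᵢ ln pᵢ term: 0.1136×(-2.1748)=-0.2471, 0.1591×(-1.8383)=-0.2925, 0.1591×(-1.8383)=-0.2925, 0.1023×(-2.2801)=-0.2332, 0.1477×(-1.9124)=-0.2825, 0.1591×(-1.8383)=-0.2925, 0.1591×(-1.8383)=-0.2925.
Sum = -1.9327, so H' = 1.93.

1.93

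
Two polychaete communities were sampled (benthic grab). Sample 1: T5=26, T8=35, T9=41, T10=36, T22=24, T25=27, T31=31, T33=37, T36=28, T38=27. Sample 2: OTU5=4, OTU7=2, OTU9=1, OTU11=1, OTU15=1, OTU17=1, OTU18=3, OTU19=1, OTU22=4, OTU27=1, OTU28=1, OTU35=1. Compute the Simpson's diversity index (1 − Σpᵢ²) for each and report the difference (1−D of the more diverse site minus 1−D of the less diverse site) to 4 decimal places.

0.0172

Sample 1: N=312, proportions 0.0833333, 0.1121795, 0.1314103, 0.1153846, 0.0769231, 0.0865385, 0.099359, 0.1185897, 0.0897436, 0.0865385, giving 1−D = 0.8970044 (working shown to 7 dp, full precision carried).
Sample 2: N=21, proportions 0.1904762, 0.0952381, 0.047619, 0.047619, 0.047619, 0.047619, 0.1428571, 0.047619, 0.1904762, 0.047619, 0.047619, 0.047619, giving 1−D = 0.8798186.
Difference = |0.8970044 − 0.8798186| = 0.0171858, i.e. 0.0172 to 4 decimal places.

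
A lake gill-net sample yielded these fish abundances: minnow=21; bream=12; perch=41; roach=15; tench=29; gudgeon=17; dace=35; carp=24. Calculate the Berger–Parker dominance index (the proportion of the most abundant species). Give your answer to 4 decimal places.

0.2113

Total N = 21+12+41+15+29+17+35+24 = 194, so the proportions are 0.108247, 0.061856, 0.21134, 0.07732, 0.149485, 0.087629, 0.180412, 0.123711 (working shown to 6 dp, full precision carried).
The largest proportion is 0.21134, i.e. d = 0.2113 to 4 decimal places.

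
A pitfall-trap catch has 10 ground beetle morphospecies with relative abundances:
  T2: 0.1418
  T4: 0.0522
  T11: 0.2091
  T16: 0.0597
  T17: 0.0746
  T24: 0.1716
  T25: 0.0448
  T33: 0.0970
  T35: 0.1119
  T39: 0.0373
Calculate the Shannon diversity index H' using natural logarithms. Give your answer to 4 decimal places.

2.1559

Each pᵢ ln pᵢ term (working shown to 6 dp, full precision carried): 0.1418×(-1.953338)=-0.276983, 0.0522×(-2.952673)=-0.154130, 0.2091×(-1.564943)=-0.327230, 0.0597×(-2.818423)=-0.168260, 0.0746×(-2.595615)=-0.193633, 0.1716×(-1.762589)=-0.302460, 0.0448×(-3.105547)=-0.139129, 0.097×(-2.333044)=-0.226305, 0.1119×(-2.190150)=-0.245078, 0.0373×(-3.288762)=-0.122671.
Sum = -2.155878, so H' = 2.1559.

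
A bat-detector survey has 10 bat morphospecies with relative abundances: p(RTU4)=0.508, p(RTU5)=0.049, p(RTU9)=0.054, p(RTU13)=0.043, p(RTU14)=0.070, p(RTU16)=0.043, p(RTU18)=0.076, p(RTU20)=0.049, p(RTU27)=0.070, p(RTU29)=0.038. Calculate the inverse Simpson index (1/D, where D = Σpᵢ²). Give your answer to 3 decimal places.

3.490

D = 0.508² + 0.049² + 0.054² + 0.043² + 0.07² + 0.043² + 0.076² + 0.049² + 0.07² + 0.038² = 0.2580640 + 0.0024010 + 0.0029160 + 0.0018490 + 0.0049000 + 0.0018490 + 0.0057760 + 0.0024010 + 0.0049000 + 0.0014440 = 0.2865000 (working shown to 7 dp, full precision carried).
So 1/D = 3.49040, i.e. 3.490 to 3 decimal places.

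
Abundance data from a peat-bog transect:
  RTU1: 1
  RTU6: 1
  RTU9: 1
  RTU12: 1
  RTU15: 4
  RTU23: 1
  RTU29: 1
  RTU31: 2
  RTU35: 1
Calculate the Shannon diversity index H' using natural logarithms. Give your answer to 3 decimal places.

Total N = 1+1+1+1+4+1+1+2+1 = 13, so the proportions are 0.07692, 0.07692, 0.07692, 0.07692, 0.30769, 0.07692, 0.07692, 0.15385, 0.07692 (working shown to 5 dp, full precision carried).
Each pᵢ ln pᵢ term: 0.07692×(-2.56495)=-0.19730, 0.07692×(-2.56495)=-0.19730, 0.07692×(-2.56495)=-0.19730, 0.07692×(-2.56495)=-0.19730, 0.30769×(-1.17865)=-0.36266, 0.07692×(-2.56495)=-0.19730, 0.07692×(-2.56495)=-0.19730, 0.15385×(-1.87180)=-0.28797, 0.07692×(-2.56495)=-0.19730.
Sum = -2.03176, so H' = 2.032.

2.032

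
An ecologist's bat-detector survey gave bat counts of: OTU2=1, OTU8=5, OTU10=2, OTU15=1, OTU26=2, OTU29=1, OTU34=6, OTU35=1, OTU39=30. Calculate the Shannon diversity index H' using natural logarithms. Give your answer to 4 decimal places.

1.3692

Total N = 1+5+2+1+2+1+6+1+30 = 49, so the proportions are 0.020408, 0.102041, 0.040816, 0.020408, 0.040816, 0.020408, 0.122449, 0.020408, 0.612245 (working shown to 6 dp, full precision carried).
Each pᵢ ln pᵢ term: 0.020408×(-3.891820)=-0.079425, 0.102041×(-2.282382)=-0.232896, 0.040816×(-3.198673)=-0.130558, 0.020408×(-3.891820)=-0.079425, 0.040816×(-3.198673)=-0.130558, 0.020408×(-3.891820)=-0.079425, 0.122449×(-2.100061)=-0.257150, 0.020408×(-3.891820)=-0.079425, 0.612245×(-0.490623)=-0.300381.
Sum = -1.369244, so H' = 1.3692.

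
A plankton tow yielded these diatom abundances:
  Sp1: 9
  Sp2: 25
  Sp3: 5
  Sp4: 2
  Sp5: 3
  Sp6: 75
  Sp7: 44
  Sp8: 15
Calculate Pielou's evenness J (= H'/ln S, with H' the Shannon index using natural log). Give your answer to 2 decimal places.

0.75

Total N = 9+25+5+2+3+75+44+15 = 178, so the proportions are 0.0506, 0.1404, 0.0281, 0.0112, 0.0169, 0.4213, 0.2472, 0.0843 (working shown to 4 dp, full precision carried).
H' = −Σ pᵢ ln pᵢ = −((-0.1509) + (-0.2757) + (-0.1003) + (-0.0504) + (-0.0688) + (-0.3642) + (-0.3455) + (-0.2085)) = 1.5643.
With S = 8 species, ln S = 2.0794, so J = 1.5643/2.0794 = 0.7523, i.e. 0.75 to 2 decimal places.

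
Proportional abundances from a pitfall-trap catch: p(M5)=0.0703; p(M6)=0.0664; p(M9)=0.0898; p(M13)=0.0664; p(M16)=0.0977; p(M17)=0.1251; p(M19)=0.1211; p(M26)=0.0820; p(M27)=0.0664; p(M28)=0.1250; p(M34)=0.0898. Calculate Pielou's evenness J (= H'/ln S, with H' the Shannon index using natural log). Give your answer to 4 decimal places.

H' = −Σ pᵢ ln pᵢ = −((-0.186645) + (-0.180081) + (-0.216433) + (-0.180081) + (-0.227236) + (-0.260038) + (-0.255659) + (-0.205085) + (-0.180081) + (-0.259930) + (-0.216433)) = 2.367702 (working shown to 6 dp, full precision carried).
With S = 11 species, ln S = 2.397895, so J = 2.367702/2.397895 = 0.987408, i.e. 0.9874 to 4 decimal places.

0.9874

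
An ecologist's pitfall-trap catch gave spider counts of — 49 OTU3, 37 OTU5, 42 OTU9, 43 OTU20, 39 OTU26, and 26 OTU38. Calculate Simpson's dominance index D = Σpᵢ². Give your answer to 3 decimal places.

Total N = 49+37+42+43+39+26 = 236, so the proportions are 0.20763, 0.15678, 0.17797, 0.1822, 0.16525, 0.11017 (working shown to 5 dp, full precision carried).
D = 0.20763² + 0.15678² + 0.17797² + 0.1822² + 0.16525² + 0.11017² = 0.04311 + 0.02458 + 0.03167 + 0.03320 + 0.02731 + 0.01214 = 0.17201.
To 3 decimal places, D = 0.172.

0.172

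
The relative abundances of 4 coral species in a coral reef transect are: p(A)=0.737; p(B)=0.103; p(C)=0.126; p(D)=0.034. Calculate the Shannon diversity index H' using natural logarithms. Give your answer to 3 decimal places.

Each pᵢ ln pᵢ term (working shown to 5 dp, full precision carried): 0.737×(-0.30517)=-0.22491, 0.103×(-2.27303)=-0.23412, 0.126×(-2.07147)=-0.26101, 0.034×(-3.38139)=-0.11497.
Sum = -0.83500, so H' = 0.835.

0.835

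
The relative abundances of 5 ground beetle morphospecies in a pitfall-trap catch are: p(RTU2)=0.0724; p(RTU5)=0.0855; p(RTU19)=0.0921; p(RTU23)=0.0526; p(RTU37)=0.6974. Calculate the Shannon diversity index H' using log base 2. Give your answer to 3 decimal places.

1.481

Each pᵢ log₂ pᵢ term (working shown to 5 dp, full precision carried): 0.0724×(-3.78787)=-0.27424, 0.0855×(-3.54793)=-0.30335, 0.0921×(-3.44066)=-0.31688, 0.0526×(-4.24879)=-0.22349, 0.6974×(-0.51994)=-0.36261.
Sum = -1.48057, so H' = 1.481.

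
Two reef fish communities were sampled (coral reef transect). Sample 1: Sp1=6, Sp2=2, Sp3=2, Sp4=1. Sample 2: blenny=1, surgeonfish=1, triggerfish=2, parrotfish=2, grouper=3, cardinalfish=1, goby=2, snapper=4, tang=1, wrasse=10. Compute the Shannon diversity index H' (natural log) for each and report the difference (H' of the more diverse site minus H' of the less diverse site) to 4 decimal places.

0.7930

Sample 1: N=11, proportions 0.5454545, 0.1818182, 0.1818182, 0.0909091, giving H' = 1.1685184 (working shown to 7 dp, full precision carried).
Sample 2: N=27, proportions 0.037037, 0.037037, 0.0740741, 0.0740741, 0.1111111, 0.037037, 0.0740741, 0.1481481, 0.037037, 0.3703704, giving H' = 1.9615499.
Difference = |1.1685184 − 1.9615499| = 0.7930315, i.e. 0.7930 to 4 decimal places.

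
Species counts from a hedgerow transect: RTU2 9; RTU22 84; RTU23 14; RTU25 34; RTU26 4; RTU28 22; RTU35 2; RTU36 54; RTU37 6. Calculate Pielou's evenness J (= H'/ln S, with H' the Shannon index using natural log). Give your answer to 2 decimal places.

Total N = 9+84+14+34+4+22+2+54+6 = 229, so the proportions are 0.0393, 0.3668, 0.0611, 0.1485, 0.0175, 0.0961, 0.0087, 0.2358, 0.0262 (working shown to 4 dp, full precision carried).
H' = −Σ pᵢ ln pᵢ = −((-0.1272) + (-0.3679) + (-0.1709) + (-0.2832) + (-0.0707) + (-0.2251) + (-0.0414) + (-0.3407) + (-0.0954)) = 1.7224.
With S = 9 species, ln S = 2.1972, so J = 1.7224/2.1972 = 0.7839, i.e. 0.78 to 2 decimal places.

0.78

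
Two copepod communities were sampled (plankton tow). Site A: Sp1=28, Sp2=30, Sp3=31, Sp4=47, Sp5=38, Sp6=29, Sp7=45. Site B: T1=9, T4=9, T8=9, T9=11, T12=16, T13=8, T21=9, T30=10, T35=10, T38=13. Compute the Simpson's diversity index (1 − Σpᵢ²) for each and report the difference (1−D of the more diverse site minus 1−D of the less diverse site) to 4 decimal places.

Site A: N=248, proportions 0.11290322581, 0.12096774194, 0.125, 0.18951612903, 0.15322580645, 0.11693548387, 0.1814516129, giving 1−D = 0.85100156087 (working shown to 11 dp, full precision carried).
Site B: N=104, proportions 0.08653846154, 0.08653846154, 0.08653846154, 0.10576923077, 0.15384615385, 0.07692307692, 0.08653846154, 0.09615384615, 0.09615384615, 0.125, giving 1−D = 0.89515532544.
Difference = |0.85100156087 − 0.89515532544| = 0.04415376457, i.e. 0.0442 to 4 decimal places.

0.0442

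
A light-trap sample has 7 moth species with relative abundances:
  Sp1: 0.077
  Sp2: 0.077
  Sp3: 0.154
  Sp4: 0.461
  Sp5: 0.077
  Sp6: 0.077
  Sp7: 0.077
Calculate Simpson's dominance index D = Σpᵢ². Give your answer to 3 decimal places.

D = 0.077² + 0.077² + 0.154² + 0.461² + 0.077² + 0.077² + 0.077² = 0.00593 + 0.00593 + 0.02372 + 0.21252 + 0.00593 + 0.00593 + 0.00593 = 0.26588 (working shown to 5 dp, full precision carried).
To 3 decimal places, D = 0.266.

0.266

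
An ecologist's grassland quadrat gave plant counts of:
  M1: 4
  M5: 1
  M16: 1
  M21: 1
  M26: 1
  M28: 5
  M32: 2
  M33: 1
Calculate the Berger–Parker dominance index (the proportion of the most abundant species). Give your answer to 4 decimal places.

0.3125

Total N = 4+1+1+1+1+5+2+1 = 16, so the proportions are 0.25, 0.0625, 0.0625, 0.0625, 0.0625, 0.3125, 0.125, 0.0625 (working shown to 6 dp, full precision carried).
The largest proportion is 0.3125, i.e. d = 0.3125 to 4 decimal places.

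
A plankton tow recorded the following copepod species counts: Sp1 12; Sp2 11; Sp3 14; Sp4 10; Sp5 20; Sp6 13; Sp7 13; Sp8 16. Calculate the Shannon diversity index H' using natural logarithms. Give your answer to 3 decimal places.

Total N = 12+11+14+10+20+13+13+16 = 109, so the proportions are 0.11009, 0.10092, 0.12844, 0.09174, 0.18349, 0.11927, 0.11927, 0.14679 (working shown to 5 dp, full precision carried).
Each pᵢ ln pᵢ term: 0.11009×(-2.20644)=-0.24291, 0.10092×(-2.29345)=-0.23145, 0.12844×(-2.05229)=-0.26360, 0.09174×(-2.38876)=-0.21915, 0.18349×(-1.69562)=-0.31112, 0.11927×(-2.12640)=-0.25361, 0.11927×(-2.12640)=-0.25361, 0.14679×(-1.91876)=-0.28165.
Sum = -2.05710, so H' = 2.057.

2.057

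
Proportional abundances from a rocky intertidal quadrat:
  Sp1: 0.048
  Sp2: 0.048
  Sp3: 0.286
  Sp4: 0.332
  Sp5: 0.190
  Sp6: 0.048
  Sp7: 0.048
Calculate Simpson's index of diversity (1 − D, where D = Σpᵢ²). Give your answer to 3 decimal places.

D = 0.048² + 0.048² + 0.286² + 0.332² + 0.19² + 0.048² + 0.048² = 0.00230 + 0.00230 + 0.08180 + 0.11022 + 0.03610 + 0.00230 + 0.00230 = 0.23734 (working shown to 5 dp, full precision carried).
So 1 − D = 0.76266, i.e. 0.763 to 3 decimal places.

0.763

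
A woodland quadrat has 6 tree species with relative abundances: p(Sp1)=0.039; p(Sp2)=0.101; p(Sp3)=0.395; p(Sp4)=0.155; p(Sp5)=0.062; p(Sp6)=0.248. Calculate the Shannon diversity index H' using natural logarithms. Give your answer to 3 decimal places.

1.532

Each pᵢ ln pᵢ term (working shown to 5 dp, full precision carried): 0.039×(-3.24419)=-0.12652, 0.101×(-2.29263)=-0.23156, 0.395×(-0.92887)=-0.36690, 0.155×(-1.86433)=-0.28897, 0.062×(-2.78062)=-0.17240, 0.248×(-1.39433)=-0.34579.
Sum = -1.53215, so H' = 1.532.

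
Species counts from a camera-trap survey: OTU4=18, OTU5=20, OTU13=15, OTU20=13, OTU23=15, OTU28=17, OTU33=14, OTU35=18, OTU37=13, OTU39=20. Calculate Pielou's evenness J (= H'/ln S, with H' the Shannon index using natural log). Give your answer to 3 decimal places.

0.995

Total N = 18+20+15+13+15+17+14+18+13+20 = 163, so the proportions are 0.11043, 0.1227, 0.09202, 0.07975, 0.09202, 0.10429, 0.08589, 0.11043, 0.07975, 0.1227 (working shown to 5 dp, full precision carried).
H' = −Σ pᵢ ln pᵢ = −((-0.24332) + (-0.25743) + (-0.21954) + (-0.20168) + (-0.21954) + (-0.23576) + (-0.21083) + (-0.24332) + (-0.20168) + (-0.25743)) = 2.29053.
With S = 10 species, ln S = 2.30259, so J = 2.29053/2.30259 = 0.99477, i.e. 0.995 to 3 decimal places.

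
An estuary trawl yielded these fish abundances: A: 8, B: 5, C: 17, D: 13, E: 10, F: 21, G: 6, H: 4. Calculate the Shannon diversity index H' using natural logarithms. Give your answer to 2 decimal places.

1.94

Total N = 8+5+17+13+10+21+6+4 = 84, so the proportions are 0.0952, 0.0595, 0.2024, 0.1548, 0.119, 0.25, 0.0714, 0.0476 (working shown to 4 dp, full precision carried).
Each pᵢ ln pᵢ term: 0.0952×(-2.3514)=-0.2239, 0.0595×(-2.8214)=-0.1679, 0.2024×(-1.5976)=-0.3233, 0.1548×(-1.8659)=-0.2888, 0.119×(-2.1282)=-0.2534, 0.25×(-1.3863)=-0.3466, 0.0714×(-2.6391)=-0.1885, 0.0476×(-3.0445)=-0.1450.
Sum = -1.9374, so H' = 1.94.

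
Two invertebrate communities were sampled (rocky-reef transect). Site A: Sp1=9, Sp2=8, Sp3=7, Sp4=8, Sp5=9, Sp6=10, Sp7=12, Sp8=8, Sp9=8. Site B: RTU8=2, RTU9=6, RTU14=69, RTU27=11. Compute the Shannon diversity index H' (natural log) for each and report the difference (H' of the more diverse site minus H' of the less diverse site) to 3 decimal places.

Site A: N=79, proportions 0.11392, 0.10127, 0.08861, 0.10127, 0.11392, 0.12658, 0.1519, 0.10127, 0.10127, giving H' = 2.18517 (working shown to 5 dp, full precision carried).
Site B: N=88, proportions 0.02273, 0.06818, 0.78409, 0.125, giving H' = 0.71976.
Difference = |2.18517 − 0.71976| = 1.46541, i.e. 1.465 to 3 decimal places.

1.465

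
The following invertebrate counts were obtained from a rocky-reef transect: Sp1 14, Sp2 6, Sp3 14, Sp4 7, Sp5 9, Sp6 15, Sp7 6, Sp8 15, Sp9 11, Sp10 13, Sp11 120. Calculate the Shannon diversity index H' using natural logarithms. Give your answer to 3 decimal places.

Total N = 14+6+14+7+9+15+6+15+11+13+120 = 230, so the proportions are 0.06087, 0.02609, 0.06087, 0.03043, 0.03913, 0.06522, 0.02609, 0.06522, 0.04783, 0.05652, 0.52174 (working shown to 5 dp, full precision carried).
Each pᵢ ln pᵢ term: 0.06087×(-2.79902)=-0.17038, 0.02609×(-3.64632)=-0.09512, 0.06087×(-2.79902)=-0.17038, 0.03043×(-3.49217)=-0.10628, 0.03913×(-3.24085)=-0.12682, 0.06522×(-2.73003)=-0.17805, 0.02609×(-3.64632)=-0.09512, 0.06522×(-2.73003)=-0.17805, 0.04783×(-3.04018)=-0.14540, 0.05652×(-2.87313)=-0.16239, 0.52174×(-0.65059)=-0.33944.
Sum = -1.76741, so H' = 1.767.

1.767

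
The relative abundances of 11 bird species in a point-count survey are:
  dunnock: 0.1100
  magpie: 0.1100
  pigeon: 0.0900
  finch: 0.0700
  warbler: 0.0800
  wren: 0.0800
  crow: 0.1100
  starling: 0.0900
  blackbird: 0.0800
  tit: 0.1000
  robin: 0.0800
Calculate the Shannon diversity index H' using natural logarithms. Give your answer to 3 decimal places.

Each pᵢ ln pᵢ term (working shown to 5 dp, full precision carried): 0.11×(-2.20727)=-0.24280, 0.11×(-2.20727)=-0.24280, 0.09×(-2.40795)=-0.21672, 0.07×(-2.65926)=-0.18615, 0.08×(-2.52573)=-0.20206, 0.08×(-2.52573)=-0.20206, 0.11×(-2.20727)=-0.24280, 0.09×(-2.40795)=-0.21672, 0.08×(-2.52573)=-0.20206, 0.1×(-2.30259)=-0.23026, 0.08×(-2.52573)=-0.20206.
Sum = -2.38647, so H' = 2.386.

2.386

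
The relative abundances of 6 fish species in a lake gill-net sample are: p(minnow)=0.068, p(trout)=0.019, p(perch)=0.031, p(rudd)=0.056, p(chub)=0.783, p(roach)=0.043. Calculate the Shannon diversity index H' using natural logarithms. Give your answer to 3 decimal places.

Each pᵢ ln pᵢ term (working shown to 5 dp, full precision carried): 0.068×(-2.68825)=-0.18280, 0.019×(-3.96332)=-0.07530, 0.031×(-3.47377)=-0.10769, 0.056×(-2.88240)=-0.16141, 0.783×(-0.24462)=-0.19154, 0.043×(-3.14656)=-0.13530.
Sum = -0.85405, so H' = 0.854.

0.854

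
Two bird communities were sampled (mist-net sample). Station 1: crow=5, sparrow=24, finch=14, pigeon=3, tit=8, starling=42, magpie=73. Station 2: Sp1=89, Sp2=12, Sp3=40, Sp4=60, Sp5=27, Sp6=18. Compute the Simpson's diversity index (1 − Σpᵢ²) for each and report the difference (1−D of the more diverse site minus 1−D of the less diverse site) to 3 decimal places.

Station 1: N=169, proportions 0.02959, 0.14201, 0.08284, 0.01775, 0.04734, 0.24852, 0.43195, giving 1−D = 0.72119 (working shown to 5 dp, full precision carried).
Station 2: N=246, proportions 0.36179, 0.04878, 0.1626, 0.2439, 0.10976, 0.07317, giving 1−D = 0.76340.
Difference = |0.72119 − 0.76340| = 0.04221, i.e. 0.042 to 3 decimal places.

0.042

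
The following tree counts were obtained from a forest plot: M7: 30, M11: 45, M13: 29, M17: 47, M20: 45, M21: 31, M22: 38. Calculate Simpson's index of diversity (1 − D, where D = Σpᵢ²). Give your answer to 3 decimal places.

0.852

Total N = 30+45+29+47+45+31+38 = 265, so the proportions are 0.11321, 0.16981, 0.10943, 0.17736, 0.16981, 0.11698, 0.1434 (working shown to 5 dp, full precision carried).
D = 0.11321² + 0.16981² + 0.10943² + 0.17736² + 0.16981² + 0.11698² + 0.1434² = 0.01282 + 0.02884 + 0.01198 + 0.03146 + 0.02884 + 0.01368 + 0.02056 = 0.14817.
So 1 − D = 0.85183, i.e. 0.852 to 3 decimal places.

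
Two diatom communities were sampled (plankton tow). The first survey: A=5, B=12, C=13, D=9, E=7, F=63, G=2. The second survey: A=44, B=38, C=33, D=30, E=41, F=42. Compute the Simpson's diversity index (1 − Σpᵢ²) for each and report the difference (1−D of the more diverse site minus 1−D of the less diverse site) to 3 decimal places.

The first survey: N=111, proportions 0.04505, 0.10811, 0.11712, 0.08108, 0.06306, 0.56757, 0.01802, giving 1−D = 0.63956 (working shown to 5 dp, full precision carried).
The second survey: N=228, proportions 0.19298, 0.16667, 0.14474, 0.13158, 0.17982, 0.18421, giving 1−D = 0.83045.
Difference = |0.63956 − 0.83045| = 0.19089, i.e. 0.191 to 3 decimal places.

0.191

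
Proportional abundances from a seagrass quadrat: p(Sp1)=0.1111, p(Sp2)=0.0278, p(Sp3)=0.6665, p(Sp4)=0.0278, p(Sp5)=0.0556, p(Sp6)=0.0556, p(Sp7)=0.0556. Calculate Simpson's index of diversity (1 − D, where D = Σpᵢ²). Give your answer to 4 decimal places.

D = 0.1111² + 0.0278² + 0.6665² + 0.0278² + 0.0556² + 0.0556² + 0.0556² = 0.012343 + 0.000773 + 0.444222 + 0.000773 + 0.003091 + 0.003091 + 0.003091 = 0.467385 (working shown to 6 dp, full precision carried).
So 1 − D = 0.532615, i.e. 0.5326 to 4 decimal places.

0.5326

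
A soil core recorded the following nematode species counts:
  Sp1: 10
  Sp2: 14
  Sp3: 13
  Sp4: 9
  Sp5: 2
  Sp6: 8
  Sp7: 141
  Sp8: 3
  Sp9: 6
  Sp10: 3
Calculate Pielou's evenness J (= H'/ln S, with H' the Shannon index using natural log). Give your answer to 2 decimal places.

Total N = 10+14+13+9+2+8+141+3+6+3 = 209, so the proportions are 0.0478, 0.067, 0.0622, 0.0431, 0.0096, 0.0383, 0.6746, 0.0144, 0.0287, 0.0144 (working shown to 4 dp, full precision carried).
H' = −Σ pᵢ ln pᵢ = −((-0.1454) + (-0.1811) + (-0.1728) + (-0.1354) + (-0.0445) + (-0.1249) + (-0.2655) + (-0.0609) + (-0.1019) + (-0.0609)) = 1.2934.
With S = 10 species, ln S = 2.3026, so J = 1.2934/2.3026 = 0.5617, i.e. 0.56 to 2 decimal places.

0.56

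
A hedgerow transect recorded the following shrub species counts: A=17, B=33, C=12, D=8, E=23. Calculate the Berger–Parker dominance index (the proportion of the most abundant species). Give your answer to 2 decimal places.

0.35

Total N = 17+33+12+8+23 = 93, so the proportions are 0.1828, 0.3548, 0.129, 0.086, 0.2473 (working shown to 4 dp, full precision carried).
The largest proportion is 0.3548, i.e. d = 0.35 to 2 decimal places.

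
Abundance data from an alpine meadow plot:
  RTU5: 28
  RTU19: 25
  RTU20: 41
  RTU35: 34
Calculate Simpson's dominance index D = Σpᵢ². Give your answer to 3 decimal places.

0.259

Total N = 28+25+41+34 = 128, so the proportions are 0.21875, 0.19531, 0.32031, 0.26562 (working shown to 5 dp, full precision carried).
D = 0.21875² + 0.19531² + 0.32031² + 0.26562² = 0.04785 + 0.03815 + 0.10260 + 0.07056 = 0.25916.
To 3 decimal places, D = 0.259.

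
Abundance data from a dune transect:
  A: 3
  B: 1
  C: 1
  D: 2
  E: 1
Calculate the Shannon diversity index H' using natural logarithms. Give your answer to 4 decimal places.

Total N = 3+1+1+2+1 = 8, so the proportions are 0.375, 0.125, 0.125, 0.25, 0.125 (working shown to 6 dp, full precision carried).
Each pᵢ ln pᵢ term: 0.375×(-0.980829)=-0.367811, 0.125×(-2.079442)=-0.259930, 0.125×(-2.079442)=-0.259930, 0.25×(-1.386294)=-0.346574, 0.125×(-2.079442)=-0.259930.
Sum = -1.494175, so H' = 1.4942.

1.4942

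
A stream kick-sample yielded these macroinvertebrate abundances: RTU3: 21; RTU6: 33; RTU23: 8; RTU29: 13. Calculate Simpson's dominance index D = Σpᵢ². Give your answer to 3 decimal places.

Total N = 21+33+8+13 = 75, so the proportions are 0.28, 0.44, 0.10667, 0.17333 (working shown to 5 dp, full precision carried).
D = 0.28² + 0.44² + 0.10667² + 0.17333² = 0.07840 + 0.19360 + 0.01138 + 0.03004 = 0.31342.
To 3 decimal places, D = 0.313.

0.313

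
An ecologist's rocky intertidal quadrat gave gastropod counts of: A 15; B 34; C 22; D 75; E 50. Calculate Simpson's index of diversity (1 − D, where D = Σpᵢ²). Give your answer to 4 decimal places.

Total N = 15+34+22+75+50 = 196, so the proportions are 0.076531, 0.173469, 0.112245, 0.382653, 0.255102 (working shown to 6 dp, full precision carried).
D = 0.076531² + 0.173469² + 0.112245² + 0.382653² + 0.255102² = 0.005857 + 0.030092 + 0.012599 + 0.146423 + 0.065077 = 0.260048.
So 1 − D = 0.739952, i.e. 0.7400 to 4 decimal places.

0.7400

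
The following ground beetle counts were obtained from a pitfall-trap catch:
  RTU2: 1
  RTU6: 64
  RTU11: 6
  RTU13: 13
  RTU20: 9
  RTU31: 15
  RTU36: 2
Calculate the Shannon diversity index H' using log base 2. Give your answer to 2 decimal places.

1.90

Total N = 1+64+6+13+9+15+2 = 110, so the proportions are 0.0091, 0.5818, 0.0545, 0.1182, 0.0818, 0.1364, 0.0182 (working shown to 4 dp, full precision carried).
Each pᵢ log₂ pᵢ term: 0.0091×(-6.7814)=-0.0616, 0.5818×(-0.7814)=-0.4546, 0.0545×(-4.1964)=-0.2289, 0.1182×(-3.0809)=-0.3641, 0.0818×(-3.6114)=-0.2955, 0.1364×(-2.8745)=-0.3920, 0.0182×(-5.7814)=-0.1051.
Sum = -1.9018, so H' = 1.90.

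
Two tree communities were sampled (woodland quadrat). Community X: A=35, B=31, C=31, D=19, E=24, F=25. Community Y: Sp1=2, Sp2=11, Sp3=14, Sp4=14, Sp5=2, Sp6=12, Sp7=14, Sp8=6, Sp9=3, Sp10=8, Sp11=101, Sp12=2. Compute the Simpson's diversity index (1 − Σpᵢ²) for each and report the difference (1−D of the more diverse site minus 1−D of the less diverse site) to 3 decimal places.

0.140

Community X: N=165, proportions 0.212121, 0.187879, 0.187879, 0.115152, 0.145455, 0.151515, giving 1−D = 0.827034 (working shown to 6 dp, full precision carried).
Community Y: N=189, proportions 0.010582, 0.058201, 0.074074, 0.074074, 0.010582, 0.063492, 0.074074, 0.031746, 0.015873, 0.042328, 0.534392, 0.010582, giving 1−D = 0.687159.
Difference = |0.827034 − 0.687159| = 0.139875, i.e. 0.140 to 3 decimal places.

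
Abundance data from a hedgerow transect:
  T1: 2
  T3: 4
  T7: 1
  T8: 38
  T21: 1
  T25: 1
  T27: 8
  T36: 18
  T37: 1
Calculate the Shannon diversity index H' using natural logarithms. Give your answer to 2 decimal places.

1.41

Total N = 2+4+1+38+1+1+8+18+1 = 74, so the proportions are 0.027, 0.0541, 0.0135, 0.5135, 0.0135, 0.0135, 0.1081, 0.2432, 0.0135 (working shown to 4 dp, full precision carried).
Each pᵢ ln pᵢ term: 0.027×(-3.6109)=-0.0976, 0.0541×(-2.9178)=-0.1577, 0.0135×(-4.3041)=-0.0582, 0.5135×(-0.6665)=-0.3422, 0.0135×(-4.3041)=-0.0582, 0.0135×(-4.3041)=-0.0582, 0.1081×(-2.2246)=-0.2405, 0.2432×(-1.4137)=-0.3439, 0.0135×(-4.3041)=-0.0582.
Sum = -1.4146, so H' = 1.41.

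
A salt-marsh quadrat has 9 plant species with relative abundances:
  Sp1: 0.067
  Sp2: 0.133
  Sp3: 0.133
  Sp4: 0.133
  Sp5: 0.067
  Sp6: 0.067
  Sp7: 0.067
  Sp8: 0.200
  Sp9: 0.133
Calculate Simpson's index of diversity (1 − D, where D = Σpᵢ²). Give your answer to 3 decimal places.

0.871

D = 0.067² + 0.133² + 0.133² + 0.133² + 0.067² + 0.067² + 0.067² + 0.2² + 0.133² = 0.00449 + 0.01769 + 0.01769 + 0.01769 + 0.00449 + 0.00449 + 0.00449 + 0.04000 + 0.01769 = 0.12871 (working shown to 5 dp, full precision carried).
So 1 − D = 0.87129, i.e. 0.871 to 3 decimal places.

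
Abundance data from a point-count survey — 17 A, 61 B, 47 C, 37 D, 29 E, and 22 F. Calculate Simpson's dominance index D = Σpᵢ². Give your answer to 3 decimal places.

0.196

Total N = 17+61+47+37+29+22 = 213, so the proportions are 0.07981, 0.28638, 0.22066, 0.17371, 0.13615, 0.10329 (working shown to 5 dp, full precision carried).
D = 0.07981² + 0.28638² + 0.22066² + 0.17371² + 0.13615² + 0.10329² = 0.00637 + 0.08202 + 0.04869 + 0.03017 + 0.01854 + 0.01067 = 0.19646.
To 3 decimal places, D = 0.196.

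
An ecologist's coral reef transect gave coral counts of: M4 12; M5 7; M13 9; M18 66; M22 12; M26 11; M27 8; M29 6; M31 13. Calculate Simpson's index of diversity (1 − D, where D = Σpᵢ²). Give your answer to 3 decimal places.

0.751

Total N = 12+7+9+66+12+11+8+6+13 = 144, so the proportions are 0.08333, 0.04861, 0.0625, 0.45833, 0.08333, 0.07639, 0.05556, 0.04167, 0.09028 (working shown to 5 dp, full precision carried).
D = 0.08333² + 0.04861² + 0.0625² + 0.45833² + 0.08333² + 0.07639² + 0.05556² + 0.04167² + 0.09028² = 0.00694 + 0.00236 + 0.00391 + 0.21007 + 0.00694 + 0.00584 + 0.00309 + 0.00174 + 0.00815 = 0.24904.
So 1 − D = 0.75096, i.e. 0.751 to 3 decimal places.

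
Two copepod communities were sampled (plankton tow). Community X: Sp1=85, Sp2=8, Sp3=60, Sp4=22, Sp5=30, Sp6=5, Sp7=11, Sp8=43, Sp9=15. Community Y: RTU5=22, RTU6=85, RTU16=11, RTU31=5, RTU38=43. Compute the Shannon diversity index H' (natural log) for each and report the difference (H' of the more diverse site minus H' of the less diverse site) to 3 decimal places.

Community X: N=279, proportions 0.30466, 0.02867, 0.21505, 0.07885, 0.10753, 0.01792, 0.03943, 0.15412, 0.05376, giving H' = 1.87947 (working shown to 5 dp, full precision carried).
Community Y: N=166, proportions 0.13253, 0.51205, 0.06627, 0.03012, 0.25904, giving H' = 1.24582.
Difference = |1.87947 − 1.24582| = 0.63365, i.e. 0.634 to 3 decimal places.

0.634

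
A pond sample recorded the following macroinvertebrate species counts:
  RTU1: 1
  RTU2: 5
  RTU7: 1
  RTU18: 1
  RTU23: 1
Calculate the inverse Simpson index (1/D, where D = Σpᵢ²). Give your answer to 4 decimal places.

2.7931

Total N = 1+5+1+1+1 = 9, so the proportions are 0.1111111, 0.5555556, 0.1111111, 0.1111111, 0.1111111 (working shown to 7 dp, full precision carried).
D = 0.1111111² + 0.5555556² + 0.1111111² + 0.1111111² + 0.1111111² = 0.0123457 + 0.3086420 + 0.0123457 + 0.0123457 + 0.0123457 = 0.3580247.
So 1/D = 2.793103, i.e. 2.7931 to 4 decimal places.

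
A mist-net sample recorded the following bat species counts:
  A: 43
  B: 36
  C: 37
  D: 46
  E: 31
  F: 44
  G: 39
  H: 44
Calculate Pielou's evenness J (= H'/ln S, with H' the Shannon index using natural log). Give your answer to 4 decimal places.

Total N = 43+36+37+46+31+44+39+44 = 320, so the proportions are 0.134375, 0.1125, 0.115625, 0.14375, 0.096875, 0.1375, 0.121875, 0.1375 (working shown to 6 dp, full precision carried).
H' = −Σ pᵢ ln pᵢ = −((-0.269707) + (-0.245790) + (-0.249450) + (-0.278829) + (-0.226139) + (-0.272818) + (-0.256518) + (-0.272818)) = 2.072068.
With S = 8 species, ln S = 2.079442, so J = 2.072068/2.079442 = 0.996454, i.e. 0.9965 to 4 decimal places.

0.9965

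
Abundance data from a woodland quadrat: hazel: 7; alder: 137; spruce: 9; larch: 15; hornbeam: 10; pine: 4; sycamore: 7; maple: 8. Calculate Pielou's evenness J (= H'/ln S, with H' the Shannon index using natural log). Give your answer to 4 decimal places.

0.5710

Total N = 7+137+9+15+10+4+7+8 = 197, so the proportions are 0.035533, 0.695431, 0.045685, 0.076142, 0.050761, 0.020305, 0.035533, 0.040609 (working shown to 6 dp, full precision carried).
H' = −Σ pᵢ ln pᵢ = −((-0.118584) + (-0.252597) + (-0.140984) + (-0.196078) + (-0.151300) + (-0.079125) + (-0.118584) + (-0.130102)) = 1.187354.
With S = 8 species, ln S = 2.079442, so J = 1.187354/2.079442 = 0.570996, i.e. 0.5710 to 4 decimal places.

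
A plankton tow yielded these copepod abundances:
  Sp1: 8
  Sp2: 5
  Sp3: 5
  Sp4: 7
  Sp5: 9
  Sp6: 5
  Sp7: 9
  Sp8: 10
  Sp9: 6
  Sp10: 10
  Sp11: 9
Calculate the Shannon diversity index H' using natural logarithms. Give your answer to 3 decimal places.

2.364

Total N = 8+5+5+7+9+5+9+10+6+10+9 = 83, so the proportions are 0.09639, 0.06024, 0.06024, 0.08434, 0.10843, 0.06024, 0.10843, 0.12048, 0.07229, 0.12048, 0.10843 (working shown to 5 dp, full precision carried).
Each pᵢ ln pᵢ term: 0.09639×(-2.33940)=-0.22548, 0.06024×(-2.80940)=-0.16924, 0.06024×(-2.80940)=-0.16924, 0.08434×(-2.47293)=-0.20856, 0.10843×(-2.22162)=-0.24090, 0.06024×(-2.80940)=-0.16924, 0.10843×(-2.22162)=-0.24090, 0.12048×(-2.11626)=-0.25497, 0.07229×(-2.62708)=-0.18991, 0.12048×(-2.11626)=-0.25497, 0.10843×(-2.22162)=-0.24090.
Sum = -2.36431, so H' = 2.364.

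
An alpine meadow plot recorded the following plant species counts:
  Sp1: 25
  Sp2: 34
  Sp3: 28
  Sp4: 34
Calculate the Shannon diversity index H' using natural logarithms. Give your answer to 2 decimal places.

Total N = 25+34+28+34 = 121, so the proportions are 0.2066, 0.281, 0.2314, 0.281 (working shown to 4 dp, full precision carried).
Each pᵢ ln pᵢ term: 0.2066×(-1.5769)=-0.3258, 0.281×(-1.2694)=-0.3567, 0.2314×(-1.4636)=-0.3387, 0.281×(-1.2694)=-0.3567.
Sum = -1.3779, so H' = 1.38.

1.38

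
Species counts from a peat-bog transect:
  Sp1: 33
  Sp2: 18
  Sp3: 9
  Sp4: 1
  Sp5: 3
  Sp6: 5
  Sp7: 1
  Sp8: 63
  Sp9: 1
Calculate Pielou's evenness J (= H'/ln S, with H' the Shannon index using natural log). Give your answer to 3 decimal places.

Total N = 33+18+9+1+3+5+1+63+1 = 134, so the proportions are 0.24627, 0.13433, 0.06716, 0.00746, 0.02239, 0.03731, 0.00746, 0.47015, 0.00746 (working shown to 5 dp, full precision carried).
H' = −Σ pᵢ ln pᵢ = −((-0.34510) + (-0.26966) + (-0.18138) + (-0.03655) + (-0.08506) + (-0.12270) + (-0.03655) + (-0.35482) + (-0.03655)) = 1.46838.
With S = 9 species, ln S = 2.19722, so J = 1.46838/2.19722 = 0.66829, i.e. 0.668 to 3 decimal places.

0.668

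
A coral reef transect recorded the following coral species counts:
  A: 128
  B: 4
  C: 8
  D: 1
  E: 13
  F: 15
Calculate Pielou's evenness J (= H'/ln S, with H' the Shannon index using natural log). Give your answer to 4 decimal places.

Total N = 128+4+8+1+13+15 = 169, so the proportions are 0.757396, 0.023669, 0.047337, 0.005917, 0.076923, 0.088757 (working shown to 6 dp, full precision carried).
H' = −Σ pᵢ ln pᵢ = −((-0.210457) + (-0.088606) + (-0.144400) + (-0.030354) + (-0.197304) + (-0.214957)) = 0.886078.
With S = 6 species, ln S = 1.791759, so J = 0.886078/1.791759 = 0.494530, i.e. 0.4945 to 4 decimal places.

0.4945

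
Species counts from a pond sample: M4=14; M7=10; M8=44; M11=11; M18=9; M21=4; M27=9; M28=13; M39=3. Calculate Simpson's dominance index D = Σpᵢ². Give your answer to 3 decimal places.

0.198

Total N = 14+10+44+11+9+4+9+13+3 = 117, so the proportions are 0.11966, 0.08547, 0.37607, 0.09402, 0.07692, 0.03419, 0.07692, 0.11111, 0.02564 (working shown to 5 dp, full precision carried).
D = 0.11966² + 0.08547² + 0.37607² + 0.09402² + 0.07692² + 0.03419² + 0.07692² + 0.11111² + 0.02564² = 0.01432 + 0.00731 + 0.14143 + 0.00884 + 0.00592 + 0.00117 + 0.00592 + 0.01235 + 0.00066 = 0.19790.
To 3 decimal places, D = 0.198.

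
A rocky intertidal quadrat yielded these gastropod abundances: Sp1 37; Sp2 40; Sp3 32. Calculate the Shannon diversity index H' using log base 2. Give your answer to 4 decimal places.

1.5789

Total N = 37+40+32 = 109, so the proportions are 0.33945, 0.366972, 0.293578 (working shown to 6 dp, full precision carried).
Each pᵢ log₂ pᵢ term: 0.33945×(-1.558731)=-0.529111, 0.366972×(-1.446256)=-0.530736, 0.293578×(-1.768184)=-0.519100.
Sum = -1.578947, so H' = 1.5789.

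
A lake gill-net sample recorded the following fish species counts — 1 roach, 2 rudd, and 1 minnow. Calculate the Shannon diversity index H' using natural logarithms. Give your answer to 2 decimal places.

1.04

Total N = 1+2+1 = 4, so the proportions are 0.25, 0.5, 0.25 (working shown to 4 dp, full precision carried).
Each pᵢ ln pᵢ term: 0.25×(-1.3863)=-0.3466, 0.5×(-0.6931)=-0.3466, 0.25×(-1.3863)=-0.3466.
Sum = -1.0397, so H' = 1.04.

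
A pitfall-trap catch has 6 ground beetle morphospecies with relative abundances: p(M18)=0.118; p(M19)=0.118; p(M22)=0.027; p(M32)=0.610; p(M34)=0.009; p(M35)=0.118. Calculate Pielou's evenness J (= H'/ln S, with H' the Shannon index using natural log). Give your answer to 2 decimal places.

H' = −Σ pᵢ ln pᵢ = −((-0.2522) + (-0.2522) + (-0.0975) + (-0.3015) + (-0.0424) + (-0.2522)) = 1.1980 (working shown to 4 dp, full precision carried).
With S = 6 species, ln S = 1.7918, so J = 1.1980/1.7918 = 0.6686, i.e. 0.67 to 2 decimal places.

0.67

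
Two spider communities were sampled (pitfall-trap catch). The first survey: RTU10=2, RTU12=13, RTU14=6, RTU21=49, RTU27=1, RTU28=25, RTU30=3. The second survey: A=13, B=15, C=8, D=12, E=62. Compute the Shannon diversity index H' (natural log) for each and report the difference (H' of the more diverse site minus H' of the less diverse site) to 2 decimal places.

The first survey: N=99, proportions 0.0202, 0.13131, 0.06061, 0.49495, 0.0101, 0.25253, 0.0303, giving H' = 1.36332 (working shown to 5 dp, full precision carried).
The second survey: N=110, proportions 0.11818, 0.13636, 0.07273, 0.10909, 0.56364, giving H' = 1.27955.
Difference = |1.36332 − 1.27955| = 0.08377, i.e. 0.08 to 2 decimal places.

0.08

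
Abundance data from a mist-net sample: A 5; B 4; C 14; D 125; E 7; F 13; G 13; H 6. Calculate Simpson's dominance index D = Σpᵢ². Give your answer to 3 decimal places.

0.466

Total N = 5+4+14+125+7+13+13+6 = 187, so the proportions are 0.02674, 0.02139, 0.07487, 0.66845, 0.03743, 0.06952, 0.06952, 0.03209 (working shown to 5 dp, full precision carried).
D = 0.02674² + 0.02139² + 0.07487² + 0.66845² + 0.03743² + 0.06952² + 0.06952² + 0.03209² = 0.00071 + 0.00046 + 0.00560 + 0.44682 + 0.00140 + 0.00483 + 0.00483 + 0.00103 = 0.46570.
To 3 decimal places, D = 0.466.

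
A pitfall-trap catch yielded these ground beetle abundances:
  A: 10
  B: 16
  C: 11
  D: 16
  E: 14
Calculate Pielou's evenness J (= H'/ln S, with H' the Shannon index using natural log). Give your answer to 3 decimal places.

Total N = 10+16+11+16+14 = 67, so the proportions are 0.14925, 0.23881, 0.16418, 0.23881, 0.20896 (working shown to 5 dp, full precision carried).
H' = −Σ pᵢ ln pᵢ = −((-0.28390) + (-0.34199) + (-0.29664) + (-0.34199) + (-0.32715)) = 1.59167.
With S = 5 species, ln S = 1.60944, so J = 1.59167/1.60944 = 0.98896, i.e. 0.989 to 3 decimal places.

0.989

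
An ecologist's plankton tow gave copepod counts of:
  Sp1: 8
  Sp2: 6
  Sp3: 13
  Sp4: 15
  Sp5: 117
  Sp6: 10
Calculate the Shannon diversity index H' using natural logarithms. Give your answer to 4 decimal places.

1.0971

Total N = 8+6+13+15+117+10 = 169, so the proportions are 0.047337, 0.035503, 0.076923, 0.088757, 0.692308, 0.059172 (working shown to 6 dp, full precision carried).
Each pᵢ ln pᵢ term: 0.047337×(-3.050457)=-0.144400, 0.035503×(-3.338139)=-0.118514, 0.076923×(-2.564949)=-0.197304, 0.088757×(-2.421849)=-0.214957, 0.692308×(-0.367725)=-0.254579, 0.059172×(-2.827314)=-0.167297.
Sum = -1.097050, so H' = 1.0971.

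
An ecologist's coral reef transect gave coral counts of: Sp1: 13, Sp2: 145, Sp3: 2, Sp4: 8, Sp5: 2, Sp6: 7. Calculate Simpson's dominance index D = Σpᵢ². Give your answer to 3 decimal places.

Total N = 13+145+2+8+2+7 = 177, so the proportions are 0.07345, 0.81921, 0.0113, 0.0452, 0.0113, 0.03955 (working shown to 5 dp, full precision carried).
D = 0.07345² + 0.81921² + 0.0113² + 0.0452² + 0.0113² + 0.03955² = 0.00539 + 0.67110 + 0.00013 + 0.00204 + 0.00013 + 0.00156 = 0.68036.
To 3 decimal places, D = 0.680.

0.680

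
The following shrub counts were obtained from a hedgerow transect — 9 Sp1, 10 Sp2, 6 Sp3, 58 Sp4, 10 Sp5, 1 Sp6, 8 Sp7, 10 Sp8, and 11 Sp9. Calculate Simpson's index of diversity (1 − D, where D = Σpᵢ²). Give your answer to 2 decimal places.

0.74

Total N = 9+10+6+58+10+1+8+10+11 = 123, so the proportions are 0.0732, 0.0813, 0.0488, 0.4715, 0.0813, 0.0081, 0.065, 0.0813, 0.0894 (working shown to 4 dp, full precision carried).
D = 0.0732² + 0.0813² + 0.0488² + 0.4715² + 0.0813² + 0.0081² + 0.065² + 0.0813² + 0.0894² = 0.0054 + 0.0066 + 0.0024 + 0.2224 + 0.0066 + 0.0001 + 0.0042 + 0.0066 + 0.0080 = 0.2622.
So 1 − D = 0.7378, i.e. 0.74 to 2 decimal places.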